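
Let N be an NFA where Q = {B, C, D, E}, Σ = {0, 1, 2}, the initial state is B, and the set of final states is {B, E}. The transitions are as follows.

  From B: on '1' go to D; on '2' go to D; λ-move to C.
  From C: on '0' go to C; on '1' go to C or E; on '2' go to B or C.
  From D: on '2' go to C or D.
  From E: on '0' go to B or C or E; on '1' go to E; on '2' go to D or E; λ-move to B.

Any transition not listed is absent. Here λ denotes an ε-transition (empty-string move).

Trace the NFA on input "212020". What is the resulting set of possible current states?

Start: ε-closure({B}) = {B, C}.
Read '2': {B, C} → {B, C, D}.
Read '1': {B, C, D} → {B, C, D, E}.
Read '2': {B, C, D, E} → {B, C, D, E}.
Read '0': {B, C, D, E} → {B, C, E}.
Read '2': {B, C, E} → {B, C, D, E}.
Read '0': {B, C, D, E} → {B, C, E}.

{B, C, E}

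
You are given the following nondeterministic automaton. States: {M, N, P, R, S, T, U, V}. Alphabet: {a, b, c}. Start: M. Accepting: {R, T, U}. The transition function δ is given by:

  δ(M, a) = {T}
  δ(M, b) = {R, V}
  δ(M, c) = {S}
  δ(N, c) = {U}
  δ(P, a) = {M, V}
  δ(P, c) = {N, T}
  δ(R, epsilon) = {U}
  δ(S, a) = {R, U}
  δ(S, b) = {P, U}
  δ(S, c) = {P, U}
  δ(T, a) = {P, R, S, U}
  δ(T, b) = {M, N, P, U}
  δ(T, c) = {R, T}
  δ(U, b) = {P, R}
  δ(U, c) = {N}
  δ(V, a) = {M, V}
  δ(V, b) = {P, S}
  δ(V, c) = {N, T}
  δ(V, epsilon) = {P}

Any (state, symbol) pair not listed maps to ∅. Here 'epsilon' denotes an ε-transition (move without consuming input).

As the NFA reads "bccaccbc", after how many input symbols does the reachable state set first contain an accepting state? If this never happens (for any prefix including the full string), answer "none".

Start in {M}.
Read 'b': M→{R, V}; union {R, V}; ε-closure = {P, R, U, V}.
None of the earlier sets intersect F, but {P, R, U, V} does.

1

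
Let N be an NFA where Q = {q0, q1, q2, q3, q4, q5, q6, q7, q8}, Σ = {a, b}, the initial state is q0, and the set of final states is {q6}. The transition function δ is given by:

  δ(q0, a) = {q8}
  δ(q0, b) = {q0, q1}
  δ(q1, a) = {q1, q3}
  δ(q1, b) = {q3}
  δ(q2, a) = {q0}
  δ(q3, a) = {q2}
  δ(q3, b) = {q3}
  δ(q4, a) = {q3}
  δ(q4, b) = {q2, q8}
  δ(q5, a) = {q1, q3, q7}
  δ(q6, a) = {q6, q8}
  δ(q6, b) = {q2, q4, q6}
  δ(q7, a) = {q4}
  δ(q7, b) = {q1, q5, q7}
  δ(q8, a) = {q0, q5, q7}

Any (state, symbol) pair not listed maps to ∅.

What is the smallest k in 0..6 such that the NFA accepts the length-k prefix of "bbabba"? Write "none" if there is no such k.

none

Start in {q0}.
Read 'b': {q0} → {q0, q1}.
Read 'b': {q0, q1} → {q0, q1, q3}.
Read 'a': {q0, q1, q3} → {q1, q2, q3, q8}.
Read 'b': {q1, q2, q3, q8} → {q3}.
Read 'b': {q3} → {q3}.
Read 'a': {q3} → {q2}.
No reachable set along the way intersects F.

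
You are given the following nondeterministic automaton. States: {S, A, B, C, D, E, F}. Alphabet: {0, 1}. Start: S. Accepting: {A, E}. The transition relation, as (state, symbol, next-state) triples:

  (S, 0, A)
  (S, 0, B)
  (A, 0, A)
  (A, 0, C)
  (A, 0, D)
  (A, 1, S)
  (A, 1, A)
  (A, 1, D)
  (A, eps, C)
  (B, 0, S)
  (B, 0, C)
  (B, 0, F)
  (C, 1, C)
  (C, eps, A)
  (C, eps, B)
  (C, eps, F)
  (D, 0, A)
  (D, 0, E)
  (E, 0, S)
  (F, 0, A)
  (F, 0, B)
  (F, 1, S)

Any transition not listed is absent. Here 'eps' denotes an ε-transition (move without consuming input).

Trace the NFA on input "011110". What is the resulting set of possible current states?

{S, A, B, C, D, E, F}

Start in {S}.
Read '0': {S} → {A, B, C, F}.
Read '1': {A, B, C, F} → {S, A, B, C, D, F}.
Read '1': {S, A, B, C, D, F} → {S, A, B, C, D, F}.
Read '1': {S, A, B, C, D, F} → {S, A, B, C, D, F}.
Read '1': {S, A, B, C, D, F} → {S, A, B, C, D, F}.
Read '0': {S, A, B, C, D, F} → {S, A, B, C, D, E, F}.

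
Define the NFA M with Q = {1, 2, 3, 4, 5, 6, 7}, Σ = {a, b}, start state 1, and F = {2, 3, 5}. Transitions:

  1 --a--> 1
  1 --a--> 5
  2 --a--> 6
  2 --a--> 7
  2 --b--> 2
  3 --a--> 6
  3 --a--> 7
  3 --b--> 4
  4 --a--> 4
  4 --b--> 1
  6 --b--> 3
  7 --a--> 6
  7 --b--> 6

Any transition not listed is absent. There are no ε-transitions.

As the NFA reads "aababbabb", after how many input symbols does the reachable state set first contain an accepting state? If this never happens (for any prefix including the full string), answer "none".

Start in {1}.
Read 'a': {1} → {1, 5}.
None of the earlier sets intersect F, but {1, 5} does.

1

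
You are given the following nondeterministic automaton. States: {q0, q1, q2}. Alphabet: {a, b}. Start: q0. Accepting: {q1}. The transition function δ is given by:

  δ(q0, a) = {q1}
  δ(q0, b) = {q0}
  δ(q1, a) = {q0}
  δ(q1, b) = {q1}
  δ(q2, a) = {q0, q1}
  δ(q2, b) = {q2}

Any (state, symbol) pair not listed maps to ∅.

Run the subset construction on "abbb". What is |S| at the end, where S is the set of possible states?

1

Start in {q0}.
Read 'a': q0→{q1}; now {q1}.
Read 'b': q1→{q1}; now {q1}.
Read 'b': q1→{q1}; now {q1}.
Read 'b': q1→{q1}; now {q1}.
That set has 1 state.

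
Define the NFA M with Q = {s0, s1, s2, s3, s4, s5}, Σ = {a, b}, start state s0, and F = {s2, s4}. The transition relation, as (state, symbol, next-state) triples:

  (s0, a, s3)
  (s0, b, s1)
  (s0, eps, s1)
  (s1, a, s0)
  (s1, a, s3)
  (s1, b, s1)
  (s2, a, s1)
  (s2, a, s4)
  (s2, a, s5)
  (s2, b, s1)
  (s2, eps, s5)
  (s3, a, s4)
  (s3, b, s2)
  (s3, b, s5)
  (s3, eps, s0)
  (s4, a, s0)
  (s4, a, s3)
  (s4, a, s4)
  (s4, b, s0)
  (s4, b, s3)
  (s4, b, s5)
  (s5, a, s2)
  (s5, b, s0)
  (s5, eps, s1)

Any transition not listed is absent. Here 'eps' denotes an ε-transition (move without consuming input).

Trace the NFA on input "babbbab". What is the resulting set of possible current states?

{s1, s2, s5}

Start: ε-closure({s0}) = {s0, s1}.
Read 'b': {s0, s1} → {s1}.
Read 'a': {s1} → {s0, s1, s3}.
Read 'b': {s0, s1, s3} → {s1, s2, s5}.
Read 'b': {s1, s2, s5} → {s0, s1}.
Read 'b': {s0, s1} → {s1}.
Read 'a': {s1} → {s0, s1, s3}.
Read 'b': {s0, s1, s3} → {s1, s2, s5}.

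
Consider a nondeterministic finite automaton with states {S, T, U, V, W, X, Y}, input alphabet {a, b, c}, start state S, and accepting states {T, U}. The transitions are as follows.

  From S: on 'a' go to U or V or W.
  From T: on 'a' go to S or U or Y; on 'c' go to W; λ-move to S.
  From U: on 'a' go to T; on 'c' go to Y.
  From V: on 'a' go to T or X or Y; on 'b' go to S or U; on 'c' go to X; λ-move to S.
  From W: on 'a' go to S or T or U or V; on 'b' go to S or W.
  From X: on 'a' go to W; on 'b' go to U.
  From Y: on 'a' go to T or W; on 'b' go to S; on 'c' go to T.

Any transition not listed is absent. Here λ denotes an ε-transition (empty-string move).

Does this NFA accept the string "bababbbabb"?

No

Start in {S}.
Read 'b': S→∅; now ∅.
The set is empty and remains empty for the remaining 9 symbols.
The final set ∅ contains no accepting state.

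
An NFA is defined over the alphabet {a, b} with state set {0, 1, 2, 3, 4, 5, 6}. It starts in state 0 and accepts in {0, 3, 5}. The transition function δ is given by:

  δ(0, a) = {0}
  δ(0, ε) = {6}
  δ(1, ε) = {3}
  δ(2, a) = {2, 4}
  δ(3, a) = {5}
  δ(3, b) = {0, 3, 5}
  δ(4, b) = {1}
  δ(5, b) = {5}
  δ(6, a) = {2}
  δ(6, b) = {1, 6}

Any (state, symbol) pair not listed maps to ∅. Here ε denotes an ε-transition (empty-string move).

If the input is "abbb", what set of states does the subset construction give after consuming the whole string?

{0, 1, 3, 5, 6}

Start: ε-closure({0}) = {0, 6}.
Read 'a': {0, 6} → {0, 2, 6}.
Read 'b': {0, 2, 6} → {1, 3, 6}.
Read 'b': {1, 3, 6} → {0, 1, 3, 5, 6}.
Read 'b': {0, 1, 3, 5, 6} → {0, 1, 3, 5, 6}.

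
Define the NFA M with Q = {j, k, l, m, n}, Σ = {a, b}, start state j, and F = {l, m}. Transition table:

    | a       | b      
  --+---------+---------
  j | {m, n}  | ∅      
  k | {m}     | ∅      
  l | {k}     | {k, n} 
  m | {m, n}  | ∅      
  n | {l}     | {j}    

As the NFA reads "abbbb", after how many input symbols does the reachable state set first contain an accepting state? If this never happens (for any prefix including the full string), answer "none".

1

Start in {j}.
Read 'a': {j} → {m, n}.
None of the earlier sets intersect F, but {m, n} does.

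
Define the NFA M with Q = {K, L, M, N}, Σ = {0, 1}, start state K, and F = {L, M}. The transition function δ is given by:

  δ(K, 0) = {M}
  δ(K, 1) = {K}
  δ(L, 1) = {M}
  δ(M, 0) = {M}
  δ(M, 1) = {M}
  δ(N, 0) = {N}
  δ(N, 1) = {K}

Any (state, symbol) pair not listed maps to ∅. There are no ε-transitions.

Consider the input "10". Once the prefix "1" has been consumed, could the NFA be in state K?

Yes

Start in {K}.
Read '1': K→{K}; now {K}.
State K is in {K}.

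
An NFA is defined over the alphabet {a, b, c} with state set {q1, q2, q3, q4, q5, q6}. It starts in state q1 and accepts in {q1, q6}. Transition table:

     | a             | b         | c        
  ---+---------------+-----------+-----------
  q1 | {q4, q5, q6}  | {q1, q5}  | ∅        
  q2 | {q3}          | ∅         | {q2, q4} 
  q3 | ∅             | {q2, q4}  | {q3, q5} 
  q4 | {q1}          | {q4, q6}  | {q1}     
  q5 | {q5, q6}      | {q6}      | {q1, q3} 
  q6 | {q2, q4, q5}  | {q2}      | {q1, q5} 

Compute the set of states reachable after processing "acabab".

{q1, q2, q4, q5, q6}

Start in {q1}.
Read 'a': {q1} → {q4, q5, q6}.
Read 'c': {q4, q5, q6} → {q1, q3, q5}.
Read 'a': {q1, q3, q5} → {q4, q5, q6}.
Read 'b': {q4, q5, q6} → {q2, q4, q6}.
Read 'a': {q2, q4, q6} → {q1, q2, q3, q4, q5}.
Read 'b': {q1, q2, q3, q4, q5} → {q1, q2, q4, q5, q6}.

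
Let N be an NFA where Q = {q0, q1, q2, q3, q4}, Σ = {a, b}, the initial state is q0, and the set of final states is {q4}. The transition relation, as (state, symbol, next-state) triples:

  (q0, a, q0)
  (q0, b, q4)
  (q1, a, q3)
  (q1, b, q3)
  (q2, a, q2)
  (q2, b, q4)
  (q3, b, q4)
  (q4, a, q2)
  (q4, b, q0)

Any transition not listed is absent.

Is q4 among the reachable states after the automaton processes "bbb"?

Start in {q0}.
Read 'b': q0→{q4}; now {q4}.
Read 'b': q4→{q0}; now {q0}.
Read 'b': q0→{q4}; now {q4}.
State q4 is in {q4}.

Yes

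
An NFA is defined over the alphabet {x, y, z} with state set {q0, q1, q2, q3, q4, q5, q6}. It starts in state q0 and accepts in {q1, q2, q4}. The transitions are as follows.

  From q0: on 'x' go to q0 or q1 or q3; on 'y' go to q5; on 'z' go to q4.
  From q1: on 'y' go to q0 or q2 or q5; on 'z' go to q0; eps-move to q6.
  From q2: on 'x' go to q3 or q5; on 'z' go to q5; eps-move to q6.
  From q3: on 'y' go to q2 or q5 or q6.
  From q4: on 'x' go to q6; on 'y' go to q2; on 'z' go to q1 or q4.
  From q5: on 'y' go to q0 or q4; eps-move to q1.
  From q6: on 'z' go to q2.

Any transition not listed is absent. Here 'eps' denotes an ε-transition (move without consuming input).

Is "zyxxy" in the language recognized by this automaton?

Start in {q0}.
Read 'z': q0→{q4}; now {q4}.
Read 'y': q4→{q2}; union {q2}; ε-closure = {q2, q6}.
Read 'x': q2→{q3, q5}, q6→∅; union {q3, q5}; ε-closure = {q1, q3, q5, q6}.
Read 'x': q1→∅, q3→∅, q5→∅, q6→∅; now ∅.
The set is empty and remains empty for the remaining 1 symbol.
The final set ∅ contains no accepting state.

No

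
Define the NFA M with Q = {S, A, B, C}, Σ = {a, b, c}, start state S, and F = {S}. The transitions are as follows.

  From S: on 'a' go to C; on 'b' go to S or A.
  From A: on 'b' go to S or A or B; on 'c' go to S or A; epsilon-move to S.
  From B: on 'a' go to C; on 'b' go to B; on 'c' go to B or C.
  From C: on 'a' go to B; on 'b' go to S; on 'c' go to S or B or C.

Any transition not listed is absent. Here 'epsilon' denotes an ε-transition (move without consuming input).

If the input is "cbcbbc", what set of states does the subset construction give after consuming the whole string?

Start in {S}.
Read 'c': S→∅; now ∅.
The set is empty and remains empty for the remaining 5 symbols.

∅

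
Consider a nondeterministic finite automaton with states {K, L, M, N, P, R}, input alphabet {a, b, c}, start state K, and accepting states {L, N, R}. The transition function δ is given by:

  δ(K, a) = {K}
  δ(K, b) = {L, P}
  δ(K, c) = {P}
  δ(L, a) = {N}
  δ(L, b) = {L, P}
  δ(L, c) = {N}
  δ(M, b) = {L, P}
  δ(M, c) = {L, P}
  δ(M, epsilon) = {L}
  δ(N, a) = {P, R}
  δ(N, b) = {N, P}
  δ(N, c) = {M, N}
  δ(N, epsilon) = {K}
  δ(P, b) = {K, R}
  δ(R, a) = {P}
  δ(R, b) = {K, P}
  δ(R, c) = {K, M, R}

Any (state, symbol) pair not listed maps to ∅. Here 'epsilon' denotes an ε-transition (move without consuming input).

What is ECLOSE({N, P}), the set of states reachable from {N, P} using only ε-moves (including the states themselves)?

{K, N, P}

Begin with {N, P}.
ε-move N → K; add K.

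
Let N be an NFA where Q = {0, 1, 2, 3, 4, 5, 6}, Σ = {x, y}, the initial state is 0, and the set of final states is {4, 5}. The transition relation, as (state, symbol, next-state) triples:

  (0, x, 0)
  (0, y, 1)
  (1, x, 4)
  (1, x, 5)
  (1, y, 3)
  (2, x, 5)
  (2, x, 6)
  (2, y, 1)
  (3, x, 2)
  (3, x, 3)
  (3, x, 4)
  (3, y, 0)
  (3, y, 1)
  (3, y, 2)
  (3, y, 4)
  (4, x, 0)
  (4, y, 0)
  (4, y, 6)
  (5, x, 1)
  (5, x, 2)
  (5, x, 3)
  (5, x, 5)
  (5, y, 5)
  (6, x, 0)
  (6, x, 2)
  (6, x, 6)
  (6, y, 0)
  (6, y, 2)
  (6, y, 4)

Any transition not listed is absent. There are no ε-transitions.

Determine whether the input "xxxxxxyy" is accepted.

No

Start in {0}.
Read 'x': 0→{0}; now {0}.
Read 'x': 0→{0}; now {0}.
Read 'x': 0→{0}; now {0}.
Read 'x': 0→{0}; now {0}.
Read 'x': 0→{0}; now {0}.
Read 'x': 0→{0}; now {0}.
Read 'y': 0→{1}; now {1}.
Read 'y': 1→{3}; now {3}.
The final set {3} contains no accepting state.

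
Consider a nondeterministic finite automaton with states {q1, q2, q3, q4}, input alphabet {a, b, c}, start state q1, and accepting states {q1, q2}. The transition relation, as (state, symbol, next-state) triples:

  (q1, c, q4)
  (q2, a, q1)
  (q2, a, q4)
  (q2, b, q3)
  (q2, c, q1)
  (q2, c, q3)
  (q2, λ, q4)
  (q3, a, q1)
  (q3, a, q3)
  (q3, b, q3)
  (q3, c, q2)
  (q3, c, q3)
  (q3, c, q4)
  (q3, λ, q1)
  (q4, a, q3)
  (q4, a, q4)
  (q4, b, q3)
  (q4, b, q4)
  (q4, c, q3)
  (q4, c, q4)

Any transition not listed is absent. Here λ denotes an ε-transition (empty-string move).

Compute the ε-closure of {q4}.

{q4}

Begin with {q4}.
No ε-moves leave this set, so the closure equals the set itself.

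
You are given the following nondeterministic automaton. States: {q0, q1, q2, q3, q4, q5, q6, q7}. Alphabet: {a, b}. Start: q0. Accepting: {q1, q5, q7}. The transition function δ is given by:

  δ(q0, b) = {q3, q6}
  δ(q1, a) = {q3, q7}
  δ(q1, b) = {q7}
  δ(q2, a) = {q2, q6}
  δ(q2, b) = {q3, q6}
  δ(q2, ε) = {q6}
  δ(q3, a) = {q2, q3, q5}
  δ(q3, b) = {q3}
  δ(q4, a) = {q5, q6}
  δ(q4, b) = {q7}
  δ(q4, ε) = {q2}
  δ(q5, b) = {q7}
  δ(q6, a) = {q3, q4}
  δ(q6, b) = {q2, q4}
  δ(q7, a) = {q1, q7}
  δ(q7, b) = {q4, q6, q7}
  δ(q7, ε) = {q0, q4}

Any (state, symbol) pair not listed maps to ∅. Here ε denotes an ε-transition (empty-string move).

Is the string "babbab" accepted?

Start in {q0}.
Read 'b': q0→{q3, q6}; now {q3, q6}.
Read 'a': q3→{q2, q3, q5}, q6→{q3, q4}; union {q2, q3, q4, q5}; ε-closure = {q2, q3, q4, q5, q6}.
Read 'b': q2→{q3, q6}, q3→{q3}, q4→{q7}, q5→{q7}, q6→{q2, q4}; union {q2, q3, q4, q6, q7}; ε-closure = {q0, q2, q3, q4, q6, q7}.
Read 'b': q0→{q3, q6}, q2→{q3, q6}, q3→{q3}, q4→{q7}, q6→{q2, q4}, q7→{q4, q6, q7}; union {q2, q3, q4, q6, q7}; ε-closure = {q0, q2, q3, q4, q6, q7}.
Read 'a': q0→∅, q2→{q2, q6}, q3→{q2, q3, q5}, q4→{q5, q6}, q6→{q3, q4}, q7→{q1, q7}; union {q1, q2, q3, q4, q5, q6, q7}; ε-closure = {q0, q1, q2, q3, q4, q5, q6, q7}.
Read 'b': q0→{q3, q6}, q1→{q7}, q2→{q3, q6}, q3→{q3}, q4→{q7}, q5→{q7}, q6→{q2, q4}, q7→{q4, q6, q7}; union {q2, q3, q4, q6, q7}; ε-closure = {q0, q2, q3, q4, q6, q7}.
The final set {q0, q2, q3, q4, q6, q7} contains the accepting state q7.

Yes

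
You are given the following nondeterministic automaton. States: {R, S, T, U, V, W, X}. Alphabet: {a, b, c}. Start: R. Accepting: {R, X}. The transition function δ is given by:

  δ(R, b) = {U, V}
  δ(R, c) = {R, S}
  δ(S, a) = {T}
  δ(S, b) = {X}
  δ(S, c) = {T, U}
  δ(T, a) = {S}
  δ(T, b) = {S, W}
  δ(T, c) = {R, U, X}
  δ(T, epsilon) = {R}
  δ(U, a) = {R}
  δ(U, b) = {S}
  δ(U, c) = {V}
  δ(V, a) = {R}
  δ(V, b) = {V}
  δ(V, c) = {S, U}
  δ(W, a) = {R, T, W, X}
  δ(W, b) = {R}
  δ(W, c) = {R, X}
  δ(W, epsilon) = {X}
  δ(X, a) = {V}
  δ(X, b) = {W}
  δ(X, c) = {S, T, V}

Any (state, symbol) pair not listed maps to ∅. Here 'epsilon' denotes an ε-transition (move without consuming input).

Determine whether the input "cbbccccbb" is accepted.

Yes

Start in {R}.
Read 'c': R→{R, S}; now {R, S}.
Read 'b': R→{U, V}, S→{X}; now {U, V, X}.
Read 'b': U→{S}, V→{V}, X→{W}; union {S, V, W}; ε-closure = {S, V, W, X}.
Read 'c': S→{T, U}, V→{S, U}, W→{R, X}, X→{S, T, V}; now {R, S, T, U, V, X}.
Read 'c': R→{R, S}, S→{T, U}, T→{R, U, X}, U→{V}, V→{S, U}, X→{S, T, V}; now {R, S, T, U, V, X}.
Read 'c': R→{R, S}, S→{T, U}, T→{R, U, X}, U→{V}, V→{S, U}, X→{S, T, V}; now {R, S, T, U, V, X}.
Read 'c': R→{R, S}, S→{T, U}, T→{R, U, X}, U→{V}, V→{S, U}, X→{S, T, V}; now {R, S, T, U, V, X}.
Read 'b': R→{U, V}, S→{X}, T→{S, W}, U→{S}, V→{V}, X→{W}; now {S, U, V, W, X}.
Read 'b': S→{X}, U→{S}, V→{V}, W→{R}, X→{W}; now {R, S, V, W, X}.
The final set {R, S, V, W, X} contains the accepting states R, X.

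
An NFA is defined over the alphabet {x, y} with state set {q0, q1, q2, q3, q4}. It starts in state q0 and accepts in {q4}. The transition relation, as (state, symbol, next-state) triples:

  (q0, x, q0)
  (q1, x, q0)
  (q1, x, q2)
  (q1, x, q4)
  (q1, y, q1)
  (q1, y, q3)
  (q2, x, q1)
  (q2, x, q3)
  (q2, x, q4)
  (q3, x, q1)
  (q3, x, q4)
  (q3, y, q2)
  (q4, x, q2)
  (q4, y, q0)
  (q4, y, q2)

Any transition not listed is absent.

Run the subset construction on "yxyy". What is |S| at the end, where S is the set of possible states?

0

Start in {q0}.
Read 'y': q0→∅; now ∅.
The set is empty and remains empty for the remaining 3 symbols.
That set has 0 states.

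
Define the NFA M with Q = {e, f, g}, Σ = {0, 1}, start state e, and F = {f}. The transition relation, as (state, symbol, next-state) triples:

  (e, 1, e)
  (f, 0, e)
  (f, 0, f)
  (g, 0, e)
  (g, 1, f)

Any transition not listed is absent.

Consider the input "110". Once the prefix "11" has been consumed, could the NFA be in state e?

Start in {e}.
Read '1': e→{e}; now {e}.
Read '1': e→{e}; now {e}.
State e is in {e}.

Yes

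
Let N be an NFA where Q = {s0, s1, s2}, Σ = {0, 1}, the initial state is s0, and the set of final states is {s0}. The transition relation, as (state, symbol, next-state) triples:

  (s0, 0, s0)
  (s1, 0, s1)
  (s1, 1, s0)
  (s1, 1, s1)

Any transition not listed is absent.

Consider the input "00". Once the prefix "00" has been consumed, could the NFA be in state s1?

No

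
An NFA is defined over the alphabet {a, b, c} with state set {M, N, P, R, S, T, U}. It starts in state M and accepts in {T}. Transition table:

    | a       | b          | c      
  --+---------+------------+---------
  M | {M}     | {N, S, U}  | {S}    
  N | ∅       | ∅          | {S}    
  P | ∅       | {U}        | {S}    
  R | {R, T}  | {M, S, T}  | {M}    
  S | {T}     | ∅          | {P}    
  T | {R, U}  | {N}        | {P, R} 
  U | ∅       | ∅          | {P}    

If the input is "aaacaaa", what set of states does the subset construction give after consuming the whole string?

Start in {M}.
Read 'a': {M} → {M}.
Read 'a': {M} → {M}.
Read 'a': {M} → {M}.
Read 'c': {M} → {S}.
Read 'a': {S} → {T}.
Read 'a': {T} → {R, U}.
Read 'a': {R, U} → {R, T}.

{R, T}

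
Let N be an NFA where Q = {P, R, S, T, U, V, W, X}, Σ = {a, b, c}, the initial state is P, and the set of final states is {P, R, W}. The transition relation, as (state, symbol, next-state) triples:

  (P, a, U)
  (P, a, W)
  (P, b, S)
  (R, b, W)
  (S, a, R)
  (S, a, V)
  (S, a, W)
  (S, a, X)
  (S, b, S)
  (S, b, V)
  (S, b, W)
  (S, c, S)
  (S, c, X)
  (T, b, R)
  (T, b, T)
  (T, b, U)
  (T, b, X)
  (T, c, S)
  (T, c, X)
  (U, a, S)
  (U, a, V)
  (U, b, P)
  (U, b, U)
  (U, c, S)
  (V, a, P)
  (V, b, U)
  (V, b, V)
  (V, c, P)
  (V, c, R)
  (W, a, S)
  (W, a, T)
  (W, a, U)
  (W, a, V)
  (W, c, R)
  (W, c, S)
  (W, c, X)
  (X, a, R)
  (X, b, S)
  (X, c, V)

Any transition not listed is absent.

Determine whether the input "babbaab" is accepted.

Yes

Start in {P}.
Read 'b': {P} → {S}.
Read 'a': {S} → {R, V, W, X}.
Read 'b': {R, V, W, X} → {S, U, V, W}.
Read 'b': {S, U, V, W} → {P, S, U, V, W}.
Read 'a': {P, S, U, V, W} → {P, R, S, T, U, V, W, X}.
Read 'a': {P, R, S, T, U, V, W, X} → {P, R, S, T, U, V, W, X}.
Read 'b': {P, R, S, T, U, V, W, X} → {P, R, S, T, U, V, W, X}.
The final set {P, R, S, T, U, V, W, X} contains the accepting states P, R, W.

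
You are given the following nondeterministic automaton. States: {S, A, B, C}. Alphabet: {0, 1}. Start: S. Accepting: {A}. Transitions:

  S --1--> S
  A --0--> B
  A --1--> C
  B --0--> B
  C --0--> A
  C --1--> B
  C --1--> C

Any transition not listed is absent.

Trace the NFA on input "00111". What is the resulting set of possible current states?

∅

Start in {S}.
Read '0': {S} → ∅.
The set is empty and remains empty for the remaining 4 symbols.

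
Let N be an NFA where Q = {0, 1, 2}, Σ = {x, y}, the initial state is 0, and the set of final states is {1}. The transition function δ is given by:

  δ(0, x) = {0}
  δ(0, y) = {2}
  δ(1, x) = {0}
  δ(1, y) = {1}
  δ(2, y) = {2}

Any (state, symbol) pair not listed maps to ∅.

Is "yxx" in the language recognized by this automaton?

Start in {0}.
Read 'y': {0} → {2}.
Read 'x': {2} → ∅.
The set is empty and remains empty for the remaining 1 symbol.
The final set ∅ contains no accepting state.

No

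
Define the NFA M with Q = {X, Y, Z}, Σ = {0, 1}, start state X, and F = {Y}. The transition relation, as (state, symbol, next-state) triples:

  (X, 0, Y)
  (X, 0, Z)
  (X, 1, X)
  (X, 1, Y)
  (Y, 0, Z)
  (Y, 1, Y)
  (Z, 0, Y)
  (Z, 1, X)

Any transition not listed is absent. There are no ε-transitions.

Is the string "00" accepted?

Yes

Start in {X}.
Read '0': X→{Y, Z}; now {Y, Z}.
Read '0': Y→{Z}, Z→{Y}; now {Y, Z}.
The final set {Y, Z} contains the accepting state Y.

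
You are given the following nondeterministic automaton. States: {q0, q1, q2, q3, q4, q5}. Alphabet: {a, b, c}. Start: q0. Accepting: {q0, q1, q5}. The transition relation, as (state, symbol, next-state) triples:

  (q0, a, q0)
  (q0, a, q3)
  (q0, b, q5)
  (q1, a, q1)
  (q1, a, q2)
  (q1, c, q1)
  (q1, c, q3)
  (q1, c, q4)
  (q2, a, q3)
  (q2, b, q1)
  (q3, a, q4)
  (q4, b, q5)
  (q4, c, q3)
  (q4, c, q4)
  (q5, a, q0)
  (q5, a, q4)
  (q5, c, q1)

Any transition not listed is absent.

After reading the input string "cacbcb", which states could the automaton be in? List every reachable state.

Start in {q0}.
Read 'c': {q0} → ∅.
The set is empty and remains empty for the remaining 5 symbols.

∅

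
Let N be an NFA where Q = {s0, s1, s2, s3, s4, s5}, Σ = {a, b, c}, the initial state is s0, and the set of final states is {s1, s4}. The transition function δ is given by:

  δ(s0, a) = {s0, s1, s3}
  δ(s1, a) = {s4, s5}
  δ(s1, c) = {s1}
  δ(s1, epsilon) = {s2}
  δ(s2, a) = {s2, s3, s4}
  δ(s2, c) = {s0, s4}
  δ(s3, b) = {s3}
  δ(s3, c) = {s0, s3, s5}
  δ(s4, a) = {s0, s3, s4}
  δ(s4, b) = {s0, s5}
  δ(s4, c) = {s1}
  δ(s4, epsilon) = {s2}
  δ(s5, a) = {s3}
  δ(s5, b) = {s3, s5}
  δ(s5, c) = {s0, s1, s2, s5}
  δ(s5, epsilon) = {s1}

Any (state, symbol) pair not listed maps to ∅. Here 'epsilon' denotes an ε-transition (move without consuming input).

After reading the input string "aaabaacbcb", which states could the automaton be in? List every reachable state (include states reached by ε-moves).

Start in {s0}.
Read 'a': s0→{s0, s1, s3}; union {s0, s1, s3}; ε-closure = {s0, s1, s2, s3}.
Read 'a': s0→{s0, s1, s3}, s1→{s4, s5}, s2→{s2, s3, s4}, s3→∅; now {s0, s1, s2, s3, s4, s5}.
Read 'a': s0→{s0, s1, s3}, s1→{s4, s5}, s2→{s2, s3, s4}, s3→∅, s4→{s0, s3, s4}, s5→{s3}; now {s0, s1, s2, s3, s4, s5}.
Read 'b': s0→∅, s1→∅, s2→∅, s3→{s3}, s4→{s0, s5}, s5→{s3, s5}; union {s0, s3, s5}; ε-closure = {s0, s1, s2, s3, s5}.
Read 'a': s0→{s0, s1, s3}, s1→{s4, s5}, s2→{s2, s3, s4}, s3→∅, s5→{s3}; now {s0, s1, s2, s3, s4, s5}.
Read 'a': s0→{s0, s1, s3}, s1→{s4, s5}, s2→{s2, s3, s4}, s3→∅, s4→{s0, s3, s4}, s5→{s3}; now {s0, s1, s2, s3, s4, s5}.
Read 'c': s0→∅, s1→{s1}, s2→{s0, s4}, s3→{s0, s3, s5}, s4→{s1}, s5→{s0, s1, s2, s5}; now {s0, s1, s2, s3, s4, s5}.
Read 'b': s0→∅, s1→∅, s2→∅, s3→{s3}, s4→{s0, s5}, s5→{s3, s5}; union {s0, s3, s5}; ε-closure = {s0, s1, s2, s3, s5}.
Read 'c': s0→∅, s1→{s1}, s2→{s0, s4}, s3→{s0, s3, s5}, s5→{s0, s1, s2, s5}; now {s0, s1, s2, s3, s4, s5}.
Read 'b': s0→∅, s1→∅, s2→∅, s3→{s3}, s4→{s0, s5}, s5→{s3, s5}; union {s0, s3, s5}; ε-closure = {s0, s1, s2, s3, s5}.

{s0, s1, s2, s3, s5}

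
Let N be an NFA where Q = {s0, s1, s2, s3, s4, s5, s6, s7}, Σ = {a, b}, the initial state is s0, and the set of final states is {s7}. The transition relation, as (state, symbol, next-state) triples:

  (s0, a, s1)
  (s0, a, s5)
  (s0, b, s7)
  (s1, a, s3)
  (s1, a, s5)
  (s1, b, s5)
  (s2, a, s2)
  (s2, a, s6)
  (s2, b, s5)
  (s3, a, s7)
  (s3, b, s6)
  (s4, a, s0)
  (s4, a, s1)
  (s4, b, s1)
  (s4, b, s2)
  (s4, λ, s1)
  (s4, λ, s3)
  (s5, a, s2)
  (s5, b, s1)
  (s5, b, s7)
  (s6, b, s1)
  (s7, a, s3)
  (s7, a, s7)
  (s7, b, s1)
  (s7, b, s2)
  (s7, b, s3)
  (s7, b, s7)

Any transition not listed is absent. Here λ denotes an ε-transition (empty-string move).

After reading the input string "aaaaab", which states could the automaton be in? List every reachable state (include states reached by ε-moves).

Start in {s0}.
Read 'a': {s0} → {s1, s5}.
Read 'a': {s1, s5} → {s2, s3, s5}.
Read 'a': {s2, s3, s5} → {s2, s6, s7}.
Read 'a': {s2, s6, s7} → {s2, s3, s6, s7}.
Read 'a': {s2, s3, s6, s7} → {s2, s3, s6, s7}.
Read 'b': {s2, s3, s6, s7} → {s1, s2, s3, s5, s6, s7}.

{s1, s2, s3, s5, s6, s7}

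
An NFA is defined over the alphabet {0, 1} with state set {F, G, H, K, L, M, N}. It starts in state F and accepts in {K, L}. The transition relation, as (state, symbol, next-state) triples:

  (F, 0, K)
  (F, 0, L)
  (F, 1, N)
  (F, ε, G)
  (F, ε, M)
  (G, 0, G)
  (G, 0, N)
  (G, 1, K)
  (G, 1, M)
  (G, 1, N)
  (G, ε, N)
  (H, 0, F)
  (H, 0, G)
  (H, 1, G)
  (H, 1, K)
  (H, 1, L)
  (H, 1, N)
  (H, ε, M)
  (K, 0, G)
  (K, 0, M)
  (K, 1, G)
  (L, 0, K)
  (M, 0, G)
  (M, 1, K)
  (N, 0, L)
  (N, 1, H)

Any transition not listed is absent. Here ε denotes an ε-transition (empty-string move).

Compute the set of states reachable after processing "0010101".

{H, K, M, N}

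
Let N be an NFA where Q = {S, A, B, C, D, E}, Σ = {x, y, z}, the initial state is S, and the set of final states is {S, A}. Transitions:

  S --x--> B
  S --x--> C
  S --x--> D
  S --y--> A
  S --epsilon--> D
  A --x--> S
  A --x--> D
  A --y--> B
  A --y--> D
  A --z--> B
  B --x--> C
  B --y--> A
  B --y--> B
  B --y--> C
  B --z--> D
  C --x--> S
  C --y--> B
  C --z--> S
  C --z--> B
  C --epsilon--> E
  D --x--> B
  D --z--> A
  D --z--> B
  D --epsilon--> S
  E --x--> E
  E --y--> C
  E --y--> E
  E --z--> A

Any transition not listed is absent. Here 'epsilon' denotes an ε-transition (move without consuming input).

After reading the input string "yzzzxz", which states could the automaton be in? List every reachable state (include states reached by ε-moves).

Start: ε-closure({S}) = {S, D}.
Read 'y': S→{A}, D→∅; now {A}.
Read 'z': A→{B}; now {B}.
Read 'z': B→{D}; union {D}; ε-closure = {S, D}.
Read 'z': S→∅, D→{A, B}; now {A, B}.
Read 'x': A→{S, D}, B→{C}; union {S, C, D}; ε-closure = {S, C, D, E}.
Read 'z': S→∅, C→{S, B}, D→{A, B}, E→{A}; union {S, A, B}; ε-closure = {S, A, B, D}.

{S, A, B, D}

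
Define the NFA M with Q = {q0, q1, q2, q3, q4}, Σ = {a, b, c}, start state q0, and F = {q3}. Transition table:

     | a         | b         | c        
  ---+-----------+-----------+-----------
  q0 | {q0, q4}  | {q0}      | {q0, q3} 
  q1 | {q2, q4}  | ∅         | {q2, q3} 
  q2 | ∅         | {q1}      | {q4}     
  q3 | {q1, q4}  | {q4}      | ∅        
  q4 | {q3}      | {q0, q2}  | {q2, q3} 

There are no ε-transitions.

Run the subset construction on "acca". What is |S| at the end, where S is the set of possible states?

4

Start in {q0}.
Read 'a': q0→{q0, q4}; now {q0, q4}.
Read 'c': q0→{q0, q3}, q4→{q2, q3}; now {q0, q2, q3}.
Read 'c': q0→{q0, q3}, q2→{q4}, q3→∅; now {q0, q3, q4}.
Read 'a': q0→{q0, q4}, q3→{q1, q4}, q4→{q3}; now {q0, q1, q3, q4}.
That set has 4 states.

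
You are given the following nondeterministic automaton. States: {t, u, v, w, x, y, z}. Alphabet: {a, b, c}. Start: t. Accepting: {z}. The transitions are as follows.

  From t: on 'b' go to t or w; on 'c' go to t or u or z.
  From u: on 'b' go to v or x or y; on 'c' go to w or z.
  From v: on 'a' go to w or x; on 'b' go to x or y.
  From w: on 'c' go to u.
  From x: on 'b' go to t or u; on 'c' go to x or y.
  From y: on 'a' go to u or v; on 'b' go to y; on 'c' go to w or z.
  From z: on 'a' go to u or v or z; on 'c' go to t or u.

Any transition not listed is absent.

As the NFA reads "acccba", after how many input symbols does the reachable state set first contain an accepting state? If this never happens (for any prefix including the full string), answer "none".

Start in {t}.
Read 'a': {t} → ∅.
The set is empty and remains empty for the remaining 5 symbols.
No reachable set along the way intersects F.

none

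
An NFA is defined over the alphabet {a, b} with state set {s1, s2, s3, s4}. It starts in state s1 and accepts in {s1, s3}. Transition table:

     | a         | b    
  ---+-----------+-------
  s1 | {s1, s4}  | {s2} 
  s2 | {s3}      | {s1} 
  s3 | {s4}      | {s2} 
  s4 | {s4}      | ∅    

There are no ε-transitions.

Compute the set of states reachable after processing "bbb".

{s2}

Start in {s1}.
Read 'b': s1→{s2}; now {s2}.
Read 'b': s2→{s1}; now {s1}.
Read 'b': s1→{s2}; now {s2}.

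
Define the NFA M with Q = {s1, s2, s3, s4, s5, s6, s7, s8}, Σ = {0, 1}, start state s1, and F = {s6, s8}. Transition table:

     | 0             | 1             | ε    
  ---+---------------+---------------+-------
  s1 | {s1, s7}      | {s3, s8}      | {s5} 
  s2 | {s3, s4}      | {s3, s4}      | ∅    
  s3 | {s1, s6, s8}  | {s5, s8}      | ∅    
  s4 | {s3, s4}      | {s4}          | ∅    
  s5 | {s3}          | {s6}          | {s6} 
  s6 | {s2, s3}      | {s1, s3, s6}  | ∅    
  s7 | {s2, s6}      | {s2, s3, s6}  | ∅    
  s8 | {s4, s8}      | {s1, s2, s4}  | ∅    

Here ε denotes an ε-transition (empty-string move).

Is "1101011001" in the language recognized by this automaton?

Start: ε-closure({s1}) = {s1, s5, s6}.
Read '1': s1→{s3, s8}, s5→{s6}, s6→{s1, s3, s6}; union {s1, s3, s6, s8}; ε-closure = {s1, s3, s5, s6, s8}.
Read '1': s1→{s3, s8}, s3→{s5, s8}, s5→{s6}, s6→{s1, s3, s6}, s8→{s1, s2, s4}; now {s1, s2, s3, s4, s5, s6, s8}.
Read '0': s1→{s1, s7}, s2→{s3, s4}, s3→{s1, s6, s8}, s4→{s3, s4}, s5→{s3}, s6→{s2, s3}, s8→{s4, s8}; union {s1, s2, s3, s4, s6, s7, s8}; ε-closure = {s1, s2, s3, s4, s5, s6, s7, s8}.
Read '1': s1→{s3, s8}, s2→{s3, s4}, s3→{s5, s8}, s4→{s4}, s5→{s6}, s6→{s1, s3, s6}, s7→{s2, s3, s6}, s8→{s1, s2, s4}; now {s1, s2, s3, s4, s5, s6, s8}.
Read '0': s1→{s1, s7}, s2→{s3, s4}, s3→{s1, s6, s8}, s4→{s3, s4}, s5→{s3}, s6→{s2, s3}, s8→{s4, s8}; union {s1, s2, s3, s4, s6, s7, s8}; ε-closure = {s1, s2, s3, s4, s5, s6, s7, s8}.
Read '1': s1→{s3, s8}, s2→{s3, s4}, s3→{s5, s8}, s4→{s4}, s5→{s6}, s6→{s1, s3, s6}, s7→{s2, s3, s6}, s8→{s1, s2, s4}; now {s1, s2, s3, s4, s5, s6, s8}.
Read '1': s1→{s3, s8}, s2→{s3, s4}, s3→{s5, s8}, s4→{s4}, s5→{s6}, s6→{s1, s3, s6}, s8→{s1, s2, s4}; now {s1, s2, s3, s4, s5, s6, s8}.
Read '0': s1→{s1, s7}, s2→{s3, s4}, s3→{s1, s6, s8}, s4→{s3, s4}, s5→{s3}, s6→{s2, s3}, s8→{s4, s8}; union {s1, s2, s3, s4, s6, s7, s8}; ε-closure = {s1, s2, s3, s4, s5, s6, s7, s8}.
Read '0': s1→{s1, s7}, s2→{s3, s4}, s3→{s1, s6, s8}, s4→{s3, s4}, s5→{s3}, s6→{s2, s3}, s7→{s2, s6}, s8→{s4, s8}; union {s1, s2, s3, s4, s6, s7, s8}; ε-closure = {s1, s2, s3, s4, s5, s6, s7, s8}.
Read '1': s1→{s3, s8}, s2→{s3, s4}, s3→{s5, s8}, s4→{s4}, s5→{s6}, s6→{s1, s3, s6}, s7→{s2, s3, s6}, s8→{s1, s2, s4}; now {s1, s2, s3, s4, s5, s6, s8}.
The final set {s1, s2, s3, s4, s5, s6, s8} contains the accepting states s6, s8.

Yes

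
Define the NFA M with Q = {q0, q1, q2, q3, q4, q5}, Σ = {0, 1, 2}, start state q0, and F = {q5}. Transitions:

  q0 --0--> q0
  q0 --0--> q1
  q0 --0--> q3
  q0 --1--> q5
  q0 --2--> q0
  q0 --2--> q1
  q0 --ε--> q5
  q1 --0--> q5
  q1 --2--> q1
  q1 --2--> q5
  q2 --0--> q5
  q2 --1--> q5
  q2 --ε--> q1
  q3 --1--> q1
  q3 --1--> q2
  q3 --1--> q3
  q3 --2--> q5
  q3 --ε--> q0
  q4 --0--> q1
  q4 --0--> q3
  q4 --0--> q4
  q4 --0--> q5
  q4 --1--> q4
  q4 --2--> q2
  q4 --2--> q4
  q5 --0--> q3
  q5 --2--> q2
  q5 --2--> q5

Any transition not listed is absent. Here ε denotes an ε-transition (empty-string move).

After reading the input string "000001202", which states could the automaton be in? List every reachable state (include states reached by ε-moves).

{q0, q1, q2, q5}

Start: ε-closure({q0}) = {q0, q5}.
Read '0': q0→{q0, q1, q3}, q5→{q3}; union {q0, q1, q3}; ε-closure = {q0, q1, q3, q5}.
Read '0': q0→{q0, q1, q3}, q1→{q5}, q3→∅, q5→{q3}; now {q0, q1, q3, q5}.
Read '0': q0→{q0, q1, q3}, q1→{q5}, q3→∅, q5→{q3}; now {q0, q1, q3, q5}.
Read '0': q0→{q0, q1, q3}, q1→{q5}, q3→∅, q5→{q3}; now {q0, q1, q3, q5}.
Read '0': q0→{q0, q1, q3}, q1→{q5}, q3→∅, q5→{q3}; now {q0, q1, q3, q5}.
Read '1': q0→{q5}, q1→∅, q3→{q1, q2, q3}, q5→∅; union {q1, q2, q3, q5}; ε-closure = {q0, q1, q2, q3, q5}.
Read '2': q0→{q0, q1}, q1→{q1, q5}, q2→∅, q3→{q5}, q5→{q2, q5}; now {q0, q1, q2, q5}.
Read '0': q0→{q0, q1, q3}, q1→{q5}, q2→{q5}, q5→{q3}; now {q0, q1, q3, q5}.
Read '2': q0→{q0, q1}, q1→{q1, q5}, q3→{q5}, q5→{q2, q5}; now {q0, q1, q2, q5}.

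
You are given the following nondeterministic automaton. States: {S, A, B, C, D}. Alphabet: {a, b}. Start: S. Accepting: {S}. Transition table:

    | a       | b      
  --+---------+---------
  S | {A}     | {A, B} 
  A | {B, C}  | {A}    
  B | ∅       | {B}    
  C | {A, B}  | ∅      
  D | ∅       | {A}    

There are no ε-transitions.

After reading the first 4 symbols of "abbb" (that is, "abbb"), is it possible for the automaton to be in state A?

Yes

Start in {S}.
Read 'a': {S} → {A}.
Read 'b': {A} → {A}.
Read 'b': {A} → {A}.
Read 'b': {A} → {A}.
State A is in {A}.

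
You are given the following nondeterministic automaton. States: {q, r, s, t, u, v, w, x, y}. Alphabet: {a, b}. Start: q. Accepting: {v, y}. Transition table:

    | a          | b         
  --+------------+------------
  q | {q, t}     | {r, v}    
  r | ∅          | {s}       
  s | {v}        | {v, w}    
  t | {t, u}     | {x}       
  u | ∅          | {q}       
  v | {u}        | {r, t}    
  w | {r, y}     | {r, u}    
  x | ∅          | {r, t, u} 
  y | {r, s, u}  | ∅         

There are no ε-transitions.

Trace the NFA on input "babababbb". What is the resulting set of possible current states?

Start in {q}.
Read 'b': {q} → {r, v}.
Read 'a': {r, v} → {u}.
Read 'b': {u} → {q}.
Read 'a': {q} → {q, t}.
Read 'b': {q, t} → {r, v, x}.
Read 'a': {r, v, x} → {u}.
Read 'b': {u} → {q}.
Read 'b': {q} → {r, v}.
Read 'b': {r, v} → {r, s, t}.

{r, s, t}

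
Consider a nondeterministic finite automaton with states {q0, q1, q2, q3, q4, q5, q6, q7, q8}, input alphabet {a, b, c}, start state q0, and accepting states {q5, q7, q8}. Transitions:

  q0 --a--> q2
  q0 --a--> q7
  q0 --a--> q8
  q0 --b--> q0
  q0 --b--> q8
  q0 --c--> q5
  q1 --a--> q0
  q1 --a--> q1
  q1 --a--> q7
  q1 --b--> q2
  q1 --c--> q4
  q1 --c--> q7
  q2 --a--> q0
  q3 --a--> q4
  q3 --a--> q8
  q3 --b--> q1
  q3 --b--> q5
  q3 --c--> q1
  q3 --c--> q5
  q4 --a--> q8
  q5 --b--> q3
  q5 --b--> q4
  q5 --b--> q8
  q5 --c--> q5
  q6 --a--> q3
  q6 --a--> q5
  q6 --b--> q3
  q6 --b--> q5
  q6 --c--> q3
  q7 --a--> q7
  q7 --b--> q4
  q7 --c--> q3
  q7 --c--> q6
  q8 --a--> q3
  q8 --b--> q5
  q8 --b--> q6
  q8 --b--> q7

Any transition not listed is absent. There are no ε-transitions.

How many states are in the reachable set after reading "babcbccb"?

Start in {q0}.
Read 'b': q0→{q0, q8}; now {q0, q8}.
Read 'a': q0→{q2, q7, q8}, q8→{q3}; now {q2, q3, q7, q8}.
Read 'b': q2→∅, q3→{q1, q5}, q7→{q4}, q8→{q5, q6, q7}; now {q1, q4, q5, q6, q7}.
Read 'c': q1→{q4, q7}, q4→∅, q5→{q5}, q6→{q3}, q7→{q3, q6}; now {q3, q4, q5, q6, q7}.
Read 'b': q3→{q1, q5}, q4→∅, q5→{q3, q4, q8}, q6→{q3, q5}, q7→{q4}; now {q1, q3, q4, q5, q8}.
Read 'c': q1→{q4, q7}, q3→{q1, q5}, q4→∅, q5→{q5}, q8→∅; now {q1, q4, q5, q7}.
Read 'c': q1→{q4, q7}, q4→∅, q5→{q5}, q7→{q3, q6}; now {q3, q4, q5, q6, q7}.
Read 'b': q3→{q1, q5}, q4→∅, q5→{q3, q4, q8}, q6→{q3, q5}, q7→{q4}; now {q1, q3, q4, q5, q8}.
That set has 5 states.

5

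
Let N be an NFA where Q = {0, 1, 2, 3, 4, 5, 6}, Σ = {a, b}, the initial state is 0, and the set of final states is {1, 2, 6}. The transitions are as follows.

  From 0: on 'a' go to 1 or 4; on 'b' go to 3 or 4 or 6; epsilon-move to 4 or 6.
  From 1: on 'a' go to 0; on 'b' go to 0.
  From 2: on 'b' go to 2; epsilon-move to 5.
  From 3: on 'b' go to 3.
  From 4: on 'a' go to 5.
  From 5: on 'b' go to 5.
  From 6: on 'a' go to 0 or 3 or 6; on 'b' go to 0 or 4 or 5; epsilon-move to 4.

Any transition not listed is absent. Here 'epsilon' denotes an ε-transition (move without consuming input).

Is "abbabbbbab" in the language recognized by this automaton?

Yes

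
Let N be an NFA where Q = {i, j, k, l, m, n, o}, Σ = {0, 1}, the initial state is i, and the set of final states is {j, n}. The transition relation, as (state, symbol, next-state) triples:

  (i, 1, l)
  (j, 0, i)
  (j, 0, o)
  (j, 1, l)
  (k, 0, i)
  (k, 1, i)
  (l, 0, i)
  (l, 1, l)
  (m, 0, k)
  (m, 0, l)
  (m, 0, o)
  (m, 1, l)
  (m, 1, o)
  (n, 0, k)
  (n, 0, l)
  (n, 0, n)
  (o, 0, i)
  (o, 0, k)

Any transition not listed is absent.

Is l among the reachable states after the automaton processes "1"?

Yes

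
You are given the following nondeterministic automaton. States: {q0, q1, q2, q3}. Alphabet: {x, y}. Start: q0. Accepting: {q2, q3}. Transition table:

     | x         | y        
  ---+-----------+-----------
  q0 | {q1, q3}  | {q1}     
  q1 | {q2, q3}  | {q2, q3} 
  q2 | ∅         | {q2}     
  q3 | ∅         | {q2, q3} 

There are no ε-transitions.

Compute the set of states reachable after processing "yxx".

Start in {q0}.
Read 'y': q0→{q1}; now {q1}.
Read 'x': q1→{q2, q3}; now {q2, q3}.
Read 'x': q2→∅, q3→∅; now ∅.

∅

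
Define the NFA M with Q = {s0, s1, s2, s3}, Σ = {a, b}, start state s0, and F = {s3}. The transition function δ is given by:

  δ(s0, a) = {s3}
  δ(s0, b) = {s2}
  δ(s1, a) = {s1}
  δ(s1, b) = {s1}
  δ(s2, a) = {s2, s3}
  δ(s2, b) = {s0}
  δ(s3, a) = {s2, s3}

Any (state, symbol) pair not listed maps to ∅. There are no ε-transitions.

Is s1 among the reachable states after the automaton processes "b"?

No

Start in {s0}.
Read 'b': s0→{s2}; now {s2}.
State s1 is not in {s2}.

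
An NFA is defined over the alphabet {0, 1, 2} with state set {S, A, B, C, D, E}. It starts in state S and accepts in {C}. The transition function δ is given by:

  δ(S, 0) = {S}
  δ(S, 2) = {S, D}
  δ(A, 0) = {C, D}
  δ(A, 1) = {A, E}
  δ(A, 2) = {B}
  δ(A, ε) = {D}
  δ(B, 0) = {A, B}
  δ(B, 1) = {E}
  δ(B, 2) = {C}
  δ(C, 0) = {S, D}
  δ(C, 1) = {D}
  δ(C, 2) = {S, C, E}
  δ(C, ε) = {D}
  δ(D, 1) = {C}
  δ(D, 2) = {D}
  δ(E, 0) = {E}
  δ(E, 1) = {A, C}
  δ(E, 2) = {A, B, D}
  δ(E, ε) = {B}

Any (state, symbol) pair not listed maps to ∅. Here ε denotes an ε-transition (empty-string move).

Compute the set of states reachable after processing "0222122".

Start in {S}.
Read '0': S→{S}; now {S}.
Read '2': S→{S, D}; now {S, D}.
Read '2': S→{S, D}, D→{D}; now {S, D}.
Read '2': S→{S, D}, D→{D}; now {S, D}.
Read '1': S→∅, D→{C}; union {C}; ε-closure = {C, D}.
Read '2': C→{S, C, E}, D→{D}; union {S, C, D, E}; ε-closure = {S, B, C, D, E}.
Read '2': S→{S, D}, B→{C}, C→{S, C, E}, D→{D}, E→{A, B, D}; now {S, A, B, C, D, E}.

{S, A, B, C, D, E}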